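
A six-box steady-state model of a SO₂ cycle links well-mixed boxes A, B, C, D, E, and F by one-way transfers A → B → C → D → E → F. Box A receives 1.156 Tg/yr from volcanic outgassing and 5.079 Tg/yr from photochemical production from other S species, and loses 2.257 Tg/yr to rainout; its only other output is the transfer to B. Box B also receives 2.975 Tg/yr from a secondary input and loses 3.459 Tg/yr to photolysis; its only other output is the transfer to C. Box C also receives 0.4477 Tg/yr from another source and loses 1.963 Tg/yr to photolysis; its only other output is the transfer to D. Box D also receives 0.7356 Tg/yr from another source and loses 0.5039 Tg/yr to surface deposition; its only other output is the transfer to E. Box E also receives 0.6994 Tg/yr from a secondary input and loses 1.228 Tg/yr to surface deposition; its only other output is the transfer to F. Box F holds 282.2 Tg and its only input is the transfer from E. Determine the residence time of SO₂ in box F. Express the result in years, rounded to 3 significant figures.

168 yr

Box A: F(A→B) = (1.156 + 5.079) − 2.257 = 3.9780 Tg/yr.
Box B: F(B→C) = (3.9780 + 2.975) − 3.459 = 3.4940 Tg/yr.
Box C: F(C→D) = (3.4940 + 0.4477) − 1.963 = 1.9787 Tg/yr.
Box D: F(D→E) = (1.9787 + 0.7356) − 0.5039 = 2.2104 Tg/yr.
Box E: F(E→F) = (2.2104 + 0.6994) − 1.228 = 1.6818 Tg/yr.
Box F throughput = its input = 1.6818 Tg/yr; τ = 282.2 / 1.6818 = 167.8 yr.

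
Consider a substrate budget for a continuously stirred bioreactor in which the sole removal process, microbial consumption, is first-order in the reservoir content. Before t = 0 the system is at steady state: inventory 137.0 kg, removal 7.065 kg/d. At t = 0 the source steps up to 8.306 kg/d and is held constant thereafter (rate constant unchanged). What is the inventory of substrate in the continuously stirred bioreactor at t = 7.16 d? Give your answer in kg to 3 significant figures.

144 kg

Residence time τ = M₀/F₀ = 19.39 d. The eventual steady state is M_∞ = M₀·(F₁/F₀) = 137.0 × 8.306/7.065 = 161.06 kg.
The anomaly ΔM(t) = M(t) − M_∞ decays as ΔM₀·e^(−t/τ) with ΔM₀ = 137.0 − 161.06 = −24.06 kg.
At t = 7.16 d, e^(−t/τ) = e^(−0.3692) = 0.6913, so ΔM = −16.64 kg and M = 161.06 − 16.64 = 144.43 kg.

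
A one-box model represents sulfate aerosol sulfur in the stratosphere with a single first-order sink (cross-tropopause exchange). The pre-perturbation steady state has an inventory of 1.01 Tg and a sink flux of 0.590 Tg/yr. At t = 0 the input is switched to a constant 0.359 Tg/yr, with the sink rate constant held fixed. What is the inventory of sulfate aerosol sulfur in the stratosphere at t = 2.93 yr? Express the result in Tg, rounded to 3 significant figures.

0.686 Tg

τ = M₀/F₀ = 1.01/0.590 = 1.712 yr; rate constant k = 1/τ.
New steady state M_∞ = F₁/k = F₁·τ = 0.359 × 1.712 = 0.61456 Tg.
M(t) = M_∞ + (M₀ − M_∞)·e^(−t/τ); t/τ = 2.93/1.712 = 1.712, so e^(−t/τ) = 0.1806.
M(t) = 0.61456 + 0.3954 × 0.1806 = 0.68597 Tg.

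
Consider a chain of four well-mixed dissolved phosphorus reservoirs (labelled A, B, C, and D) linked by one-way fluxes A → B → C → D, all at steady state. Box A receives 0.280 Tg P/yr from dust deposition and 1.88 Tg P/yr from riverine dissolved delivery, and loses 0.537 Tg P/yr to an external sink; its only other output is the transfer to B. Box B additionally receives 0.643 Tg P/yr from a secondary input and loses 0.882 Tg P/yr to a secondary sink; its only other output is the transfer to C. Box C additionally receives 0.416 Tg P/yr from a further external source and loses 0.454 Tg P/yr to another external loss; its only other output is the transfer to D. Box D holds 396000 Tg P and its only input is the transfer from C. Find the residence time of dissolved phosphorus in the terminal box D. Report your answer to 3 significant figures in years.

Box A: F(A→B) = (0.280 + 1.88) − 0.537 = 1.6230 Tg P/yr.
Box B: F(B→C) = (1.6230 + 0.643) − 0.882 = 1.3840 Tg P/yr.
Box C: F(C→D) = (1.3840 + 0.416) − 0.454 = 1.3460 Tg P/yr.
Box D throughput = its input = 1.3460 Tg P/yr; τ = 396000 / 1.3460 = 294200 yr.

294000 yr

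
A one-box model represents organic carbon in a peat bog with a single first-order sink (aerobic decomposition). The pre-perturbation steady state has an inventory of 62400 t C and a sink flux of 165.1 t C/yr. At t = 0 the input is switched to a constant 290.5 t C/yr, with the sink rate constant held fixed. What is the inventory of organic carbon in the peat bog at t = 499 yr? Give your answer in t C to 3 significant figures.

The sink rate constant is k = F₀/M₀ = 165.1/62400 = 0.002646 yr⁻¹.
Solving dM/dt = F₁ − kM with M(0) = M₀ gives M(t) = F₁/k + (M₀ − F₁/k)·e^(−kt).
F₁/k = 290.5/0.002646 = 109800 t C; kt = 0.002646 × 499 = 1.320, e^(−kt) = 0.2671.
M(499) = 109800 + (62400 − 109800) × 0.2671 = 109800 − 12660 = 97138 t C.

97100 t C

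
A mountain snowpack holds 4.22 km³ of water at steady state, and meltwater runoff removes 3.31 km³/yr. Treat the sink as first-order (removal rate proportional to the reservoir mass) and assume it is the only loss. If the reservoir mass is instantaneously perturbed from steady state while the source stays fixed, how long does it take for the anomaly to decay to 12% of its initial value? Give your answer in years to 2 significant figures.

2.7 yr

For a linear reservoir the anomaly decays as exp(−t/τ) with τ = M/F = 4.22/3.31 = 1.275 yr.
exp(−t/τ) = 0.12 ⇒ t = −τ ln(0.12) = 1.275 × 2.120 = 2.703 yr.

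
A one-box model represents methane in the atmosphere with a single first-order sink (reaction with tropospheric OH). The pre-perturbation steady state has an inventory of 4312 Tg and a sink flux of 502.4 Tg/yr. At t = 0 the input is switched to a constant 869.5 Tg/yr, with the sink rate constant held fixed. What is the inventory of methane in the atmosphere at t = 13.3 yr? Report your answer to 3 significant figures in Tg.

6790 Tg

Residence time τ = M₀/F₀ = 8.583 yr. The eventual steady state is M_∞ = M₀·(F₁/F₀) = 4312 × 869.5/502.4 = 7462.7 Tg.
The anomaly ΔM(t) = M(t) − M_∞ decays as ΔM₀·e^(−t/τ) with ΔM₀ = 4312 − 7462.7 = −3151 Tg.
At t = 13.3 yr, e^(−t/τ) = e^(−1.550) = 0.2123, so ΔM = −669.0 Tg and M = 7462.7 − 669.0 = 6793.7 Tg.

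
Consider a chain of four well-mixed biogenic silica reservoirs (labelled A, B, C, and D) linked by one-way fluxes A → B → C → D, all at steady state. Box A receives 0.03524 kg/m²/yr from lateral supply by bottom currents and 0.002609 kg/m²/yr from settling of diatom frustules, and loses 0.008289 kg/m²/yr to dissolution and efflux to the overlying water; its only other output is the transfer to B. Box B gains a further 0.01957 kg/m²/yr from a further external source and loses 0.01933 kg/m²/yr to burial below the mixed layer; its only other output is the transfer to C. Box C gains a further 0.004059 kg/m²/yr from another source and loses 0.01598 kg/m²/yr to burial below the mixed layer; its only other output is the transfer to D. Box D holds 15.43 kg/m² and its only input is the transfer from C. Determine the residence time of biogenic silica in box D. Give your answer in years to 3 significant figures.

Box A: F(A→B) = (0.03524 + 0.002609) − 0.008289 = 0.029560 kg/m²/yr.
Box B: F(B→C) = (0.029560 + 0.01957) − 0.01933 = 0.029800 kg/m²/yr.
Box C: F(C→D) = (0.029800 + 0.004059) − 0.01598 = 0.017879 kg/m²/yr.
Box D throughput = its input = 0.017879 kg/m²/yr; τ = 15.43 / 0.017879 = 863.0 yr.

863 yr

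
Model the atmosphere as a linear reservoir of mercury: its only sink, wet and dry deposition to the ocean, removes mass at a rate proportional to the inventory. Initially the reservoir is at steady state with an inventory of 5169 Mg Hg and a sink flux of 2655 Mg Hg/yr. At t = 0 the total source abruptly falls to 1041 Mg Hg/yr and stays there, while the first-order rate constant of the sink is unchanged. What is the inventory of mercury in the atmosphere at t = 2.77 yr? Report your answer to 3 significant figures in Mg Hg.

2780 Mg Hg

τ = M₀/F₀ = 5169/2655 = 1.947 yr; rate constant k = 1/τ.
New steady state M_∞ = F₁/k = F₁·τ = 1041 × 1.947 = 2026.7 Mg Hg.
M(t) = M_∞ + (M₀ − M_∞)·e^(−t/τ); t/τ = 2.77/1.947 = 1.423, so e^(−t/τ) = 0.2410.
M(t) = 2026.7 + 3142 × 0.2410 = 2784.1 Mg Hg.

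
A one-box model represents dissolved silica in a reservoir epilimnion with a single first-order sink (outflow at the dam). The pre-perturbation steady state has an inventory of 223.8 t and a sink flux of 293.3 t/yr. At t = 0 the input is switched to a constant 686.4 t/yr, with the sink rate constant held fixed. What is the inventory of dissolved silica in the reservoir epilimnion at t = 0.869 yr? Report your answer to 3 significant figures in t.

428 t

τ = M₀/F₀ = 223.8/293.3 = 0.7630 yr; rate constant k = 1/τ.
New steady state M_∞ = F₁/k = F₁·τ = 686.4 × 0.7630 = 523.75 t.
M(t) = M_∞ + (M₀ − M_∞)·e^(−t/τ); t/τ = 0.869/0.7630 = 1.139, so e^(−t/τ) = 0.3202.
M(t) = 523.75 − 300.0 × 0.3202 = 427.71 t.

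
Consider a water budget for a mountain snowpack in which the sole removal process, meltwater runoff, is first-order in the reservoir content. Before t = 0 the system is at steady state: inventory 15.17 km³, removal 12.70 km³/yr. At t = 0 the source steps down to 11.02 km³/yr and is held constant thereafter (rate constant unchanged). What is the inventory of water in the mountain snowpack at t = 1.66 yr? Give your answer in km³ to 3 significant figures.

Residence time τ = M₀/F₀ = 1.194 yr. The eventual steady state is M_∞ = M₀·(F₁/F₀) = 15.17 × 11.02/12.70 = 13.163 km³.
The anomaly ΔM(t) = M(t) − M_∞ decays as ΔM₀·e^(−t/τ) with ΔM₀ = 15.17 − 13.163 = 2.007 km³.
At t = 1.66 yr, e^(−t/τ) = e^(−1.390) = 0.2491, so ΔM = 0.5000 km³ and M = 13.163 + 0.5000 = 13.663 km³.

13.7 km³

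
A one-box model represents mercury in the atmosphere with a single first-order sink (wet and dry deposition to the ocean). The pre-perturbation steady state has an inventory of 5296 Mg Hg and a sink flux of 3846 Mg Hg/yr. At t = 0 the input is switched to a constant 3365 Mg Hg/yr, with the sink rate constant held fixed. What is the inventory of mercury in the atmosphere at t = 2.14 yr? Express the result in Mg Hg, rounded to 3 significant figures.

4770 Mg Hg

Residence time τ = M₀/F₀ = 1.377 yr. The eventual steady state is M_∞ = M₀·(F₁/F₀) = 5296 × 3365/3846 = 4633.7 Mg Hg.
The anomaly ΔM(t) = M(t) − M_∞ decays as ΔM₀·e^(−t/τ) with ΔM₀ = 5296 − 4633.7 = 662.3 Mg Hg.
At t = 2.14 yr, e^(−t/τ) = e^(−1.554) = 0.2114, so ΔM = 140.0 Mg Hg and M = 4633.7 + 140.0 = 4773.7 Mg Hg.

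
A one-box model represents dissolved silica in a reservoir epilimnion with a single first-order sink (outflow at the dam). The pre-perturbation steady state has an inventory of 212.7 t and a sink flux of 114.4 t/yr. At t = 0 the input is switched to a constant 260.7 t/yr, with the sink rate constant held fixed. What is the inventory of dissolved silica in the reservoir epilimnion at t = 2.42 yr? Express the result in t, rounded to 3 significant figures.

The sink rate constant is k = F₀/M₀ = 114.4/212.7 = 0.5378 yr⁻¹.
Solving dM/dt = F₁ − kM with M(0) = M₀ gives M(t) = F₁/k + (M₀ − F₁/k)·e^(−kt).
F₁/k = 260.7/0.5378 = 484.71 t; kt = 0.5378 × 2.42 = 1.302, e^(−kt) = 0.2721.
M(2.42) = 484.71 + (212.7 − 484.71) × 0.2721 = 484.71 − 74.01 = 410.70 t.

411 t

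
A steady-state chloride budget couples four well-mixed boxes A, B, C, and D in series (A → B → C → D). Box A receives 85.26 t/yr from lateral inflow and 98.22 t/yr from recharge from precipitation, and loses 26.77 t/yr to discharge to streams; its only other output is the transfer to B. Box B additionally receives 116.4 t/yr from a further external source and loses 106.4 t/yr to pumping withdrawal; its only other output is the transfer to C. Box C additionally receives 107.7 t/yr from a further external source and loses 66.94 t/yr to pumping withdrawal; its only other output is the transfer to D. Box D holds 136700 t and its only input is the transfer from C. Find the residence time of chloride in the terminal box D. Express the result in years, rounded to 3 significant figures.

Box A: F(A→B) = (85.26 + 98.22) − 26.77 = 156.71 t/yr.
Box B: F(B→C) = (156.71 + 116.4) − 106.4 = 166.71 t/yr.
Box C: F(C→D) = (166.71 + 107.7) − 66.94 = 207.47 t/yr.
Box D throughput = its input = 207.47 t/yr; τ = 136700 / 207.47 = 658.9 yr.

659 yr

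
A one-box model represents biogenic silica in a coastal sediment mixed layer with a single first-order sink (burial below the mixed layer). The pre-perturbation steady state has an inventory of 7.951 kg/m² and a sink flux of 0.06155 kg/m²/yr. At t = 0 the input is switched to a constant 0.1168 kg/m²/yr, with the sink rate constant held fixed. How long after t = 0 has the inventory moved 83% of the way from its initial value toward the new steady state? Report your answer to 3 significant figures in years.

τ = M₀/F₀ = 7.951/0.06155 = 129.2 yr.
The remaining gap fraction is e^(−t/τ); 83% covered ⇒ e^(−t/τ) = 0.170.
t = −τ ln(0.170) = 129.2 × 1.772 = 228.9 yr.

229 yr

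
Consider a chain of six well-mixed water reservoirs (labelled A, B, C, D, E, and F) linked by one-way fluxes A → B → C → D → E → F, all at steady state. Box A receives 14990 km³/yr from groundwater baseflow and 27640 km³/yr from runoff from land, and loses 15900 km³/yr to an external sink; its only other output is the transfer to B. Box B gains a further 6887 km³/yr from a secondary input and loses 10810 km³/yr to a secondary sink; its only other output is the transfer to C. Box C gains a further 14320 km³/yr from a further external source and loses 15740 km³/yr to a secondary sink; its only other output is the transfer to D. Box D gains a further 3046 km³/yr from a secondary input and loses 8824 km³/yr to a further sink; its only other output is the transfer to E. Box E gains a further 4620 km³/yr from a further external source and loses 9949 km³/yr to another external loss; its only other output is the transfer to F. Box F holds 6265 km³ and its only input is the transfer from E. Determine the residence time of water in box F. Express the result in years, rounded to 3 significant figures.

Box A: F(A→B) = (14990 + 27640) − 15900 = 26730 km³/yr.
Box B: F(B→C) = (26730 + 6887) − 10810 = 22807 km³/yr.
Box C: F(C→D) = (22807 + 14320) − 15740 = 21387 km³/yr.
Box D: F(D→E) = (21387 + 3046) − 8824 = 15609 km³/yr.
Box E: F(E→F) = (15609 + 4620) − 9949 = 10280 km³/yr.
Box F throughput = its input = 10280 km³/yr; τ = 6265 / 10280 = 0.6094 yr.

0.609 yr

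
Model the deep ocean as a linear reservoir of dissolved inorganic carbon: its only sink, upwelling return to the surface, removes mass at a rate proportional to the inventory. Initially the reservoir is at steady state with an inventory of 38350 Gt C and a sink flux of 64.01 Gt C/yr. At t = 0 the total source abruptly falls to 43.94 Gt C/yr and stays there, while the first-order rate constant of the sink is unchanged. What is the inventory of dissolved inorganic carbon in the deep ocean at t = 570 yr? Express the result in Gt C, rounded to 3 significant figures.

Residence time τ = M₀/F₀ = 599.1 yr. The eventual steady state is M_∞ = M₀·(F₁/F₀) = 38350 × 43.94/64.01 = 26326 Gt C.
The anomaly ΔM(t) = M(t) − M_∞ decays as ΔM₀·e^(−t/τ) with ΔM₀ = 38350 − 26326 = 12020 Gt C.
At t = 570 yr, e^(−t/τ) = e^(−0.9514) = 0.3862, so ΔM = 4644 Gt C and M = 26326 + 4644 = 30969 Gt C.

31000 Gt C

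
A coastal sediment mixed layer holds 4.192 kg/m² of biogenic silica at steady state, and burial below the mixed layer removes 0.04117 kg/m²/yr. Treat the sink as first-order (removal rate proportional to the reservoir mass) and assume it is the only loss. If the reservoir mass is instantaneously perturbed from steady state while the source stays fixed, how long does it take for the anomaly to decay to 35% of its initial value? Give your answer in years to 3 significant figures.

For a linear reservoir the anomaly decays as exp(−t/τ) with τ = M/F = 4.192/0.04117 = 101.8 yr.
exp(−t/τ) = 0.35 ⇒ t = −τ ln(0.35) = 101.8 × 1.050 = 106.9 yr.

107 yr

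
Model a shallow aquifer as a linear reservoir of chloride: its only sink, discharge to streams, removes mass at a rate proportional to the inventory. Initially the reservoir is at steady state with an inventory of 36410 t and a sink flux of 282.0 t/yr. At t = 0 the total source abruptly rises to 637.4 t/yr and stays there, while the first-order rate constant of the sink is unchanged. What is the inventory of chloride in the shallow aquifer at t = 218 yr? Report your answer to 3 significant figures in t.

Residence time τ = M₀/F₀ = 129.1 yr. The eventual steady state is M_∞ = M₀·(F₁/F₀) = 36410 × 637.4/282.0 = 82297 t.
The anomaly ΔM(t) = M(t) − M_∞ decays as ΔM₀·e^(−t/τ) with ΔM₀ = 36410 − 82297 = −45890 t.
At t = 218 yr, e^(−t/τ) = e^(−1.688) = 0.1848, so ΔM = −8480 t and M = 82297 − 8480 = 73817 t.

73800 t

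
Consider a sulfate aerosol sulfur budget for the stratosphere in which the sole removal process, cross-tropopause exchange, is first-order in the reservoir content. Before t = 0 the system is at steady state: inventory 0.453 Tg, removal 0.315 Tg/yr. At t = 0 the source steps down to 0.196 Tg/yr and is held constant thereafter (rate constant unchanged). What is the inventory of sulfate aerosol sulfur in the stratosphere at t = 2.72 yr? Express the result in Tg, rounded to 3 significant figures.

Residence time τ = M₀/F₀ = 1.438 yr. The eventual steady state is M_∞ = M₀·(F₁/F₀) = 0.453 × 0.196/0.315 = 0.28187 Tg.
The anomaly ΔM(t) = M(t) − M_∞ decays as ΔM₀·e^(−t/τ) with ΔM₀ = 0.453 − 0.28187 = 0.1711 Tg.
At t = 2.72 yr, e^(−t/τ) = e^(−1.891) = 0.1509, so ΔM = 0.02582 Tg and M = 0.28187 + 0.02582 = 0.30768 Tg.

0.308 Tg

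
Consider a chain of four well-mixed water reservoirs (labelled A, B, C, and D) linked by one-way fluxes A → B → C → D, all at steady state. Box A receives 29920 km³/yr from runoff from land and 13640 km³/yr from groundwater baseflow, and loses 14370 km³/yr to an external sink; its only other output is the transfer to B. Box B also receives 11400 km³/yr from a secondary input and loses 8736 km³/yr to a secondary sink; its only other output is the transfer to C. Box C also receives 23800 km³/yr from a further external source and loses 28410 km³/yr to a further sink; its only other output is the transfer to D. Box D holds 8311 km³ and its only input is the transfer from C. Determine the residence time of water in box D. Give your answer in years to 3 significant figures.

Box A: F(A→B) = (29920 + 13640) − 14370 = 29190 km³/yr.
Box B: F(B→C) = (29190 + 11400) − 8736 = 31854 km³/yr.
Box C: F(C→D) = (31854 + 23800) − 28410 = 27244 km³/yr.
Box D throughput = its input = 27244 km³/yr; τ = 8311 / 27244 = 0.3051 yr.

0.305 yr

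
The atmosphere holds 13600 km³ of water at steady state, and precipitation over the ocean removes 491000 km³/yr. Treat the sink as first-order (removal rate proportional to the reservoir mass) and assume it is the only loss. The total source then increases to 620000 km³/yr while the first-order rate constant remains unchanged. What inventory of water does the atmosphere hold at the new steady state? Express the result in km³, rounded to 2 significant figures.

Rate constant k = F/M = 491000 / 13600 = 36.10 yr⁻¹.
At the new steady state, source = k·M_new ⇒ M_new = 620000 / 36.10 = 17170 km³.
(Equivalently M_new = M × F_new/F_old = 13600 × 620000/491000.)

17000 km³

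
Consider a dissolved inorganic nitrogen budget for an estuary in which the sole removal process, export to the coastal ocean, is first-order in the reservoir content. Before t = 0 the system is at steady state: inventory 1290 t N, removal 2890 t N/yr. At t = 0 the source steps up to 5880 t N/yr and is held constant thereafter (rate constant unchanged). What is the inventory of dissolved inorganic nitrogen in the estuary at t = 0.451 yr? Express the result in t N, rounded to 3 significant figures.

2140 t N

τ = M₀/F₀ = 1290/2890 = 0.4464 yr; rate constant k = 1/τ.
New steady state M_∞ = F₁/k = F₁·τ = 5880 × 0.4464 = 2624.6 t N.
M(t) = M_∞ + (M₀ − M_∞)·e^(−t/τ); t/τ = 0.451/0.4464 = 1.010, so e^(−t/τ) = 0.3641.
M(t) = 2624.6 − 1335 × 0.3641 = 2138.7 t N.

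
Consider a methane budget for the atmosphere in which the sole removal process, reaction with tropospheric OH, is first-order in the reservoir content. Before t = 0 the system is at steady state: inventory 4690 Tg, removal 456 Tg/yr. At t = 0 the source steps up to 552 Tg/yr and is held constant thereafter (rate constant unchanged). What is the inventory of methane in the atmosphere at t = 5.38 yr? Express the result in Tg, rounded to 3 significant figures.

τ = M₀/F₀ = 4690/456 = 10.29 yr; rate constant k = 1/τ.
New steady state M_∞ = F₁/k = F₁·τ = 552 × 10.29 = 5677.4 Tg.
M(t) = M_∞ + (M₀ − M_∞)·e^(−t/τ); t/τ = 5.38/10.29 = 0.5231, so e^(−t/τ) = 0.5927.
M(t) = 5677.4 − 987.4 × 0.5927 = 5092.2 Tg.

5090 Tg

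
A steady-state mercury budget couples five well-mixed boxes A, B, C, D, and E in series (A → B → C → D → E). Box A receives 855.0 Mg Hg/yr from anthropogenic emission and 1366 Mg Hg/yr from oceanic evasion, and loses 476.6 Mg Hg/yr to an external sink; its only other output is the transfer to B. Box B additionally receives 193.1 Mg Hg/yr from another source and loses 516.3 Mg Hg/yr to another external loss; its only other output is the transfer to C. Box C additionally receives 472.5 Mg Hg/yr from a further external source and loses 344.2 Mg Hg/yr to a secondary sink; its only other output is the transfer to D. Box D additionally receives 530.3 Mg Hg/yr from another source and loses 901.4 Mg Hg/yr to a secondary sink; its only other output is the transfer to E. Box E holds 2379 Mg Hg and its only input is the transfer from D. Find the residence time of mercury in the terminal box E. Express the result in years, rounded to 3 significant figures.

Box A: F(A→B) = (855.0 + 1366) − 476.6 = 1744.4 Mg Hg/yr.
Box B: F(B→C) = (1744.4 + 193.1) − 516.3 = 1421.2 Mg Hg/yr.
Box C: F(C→D) = (1421.2 + 472.5) − 344.2 = 1549.5 Mg Hg/yr.
Box D: F(D→E) = (1549.5 + 530.3) − 901.4 = 1178.4 Mg Hg/yr.
Box E throughput = its input = 1178.4 Mg Hg/yr; τ = 2379 / 1178.4 = 2.019 yr.

2.02 yr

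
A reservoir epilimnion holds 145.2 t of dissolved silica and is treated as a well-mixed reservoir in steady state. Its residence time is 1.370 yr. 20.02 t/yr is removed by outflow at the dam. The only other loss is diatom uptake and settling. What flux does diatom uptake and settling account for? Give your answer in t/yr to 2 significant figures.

Total removal F = M/τ = 145.2 / 1.370 = 106.0 t/yr.
Diatom uptake and settling = F − (20.02) = 106.0 − 20.02 = 85.97 t/yr.

86 t/yr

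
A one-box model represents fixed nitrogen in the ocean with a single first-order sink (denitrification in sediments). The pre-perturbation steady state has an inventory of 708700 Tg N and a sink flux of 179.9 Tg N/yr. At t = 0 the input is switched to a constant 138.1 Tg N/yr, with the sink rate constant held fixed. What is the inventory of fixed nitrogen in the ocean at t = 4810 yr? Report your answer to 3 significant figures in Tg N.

Residence time τ = M₀/F₀ = 3939 yr. The eventual steady state is M_∞ = M₀·(F₁/F₀) = 708700 × 138.1/179.9 = 544030 Tg N.
The anomaly ΔM(t) = M(t) − M_∞ decays as ΔM₀·e^(−t/τ) with ΔM₀ = 708700 − 544030 = 164700 Tg N.
At t = 4810 yr, e^(−t/τ) = e^(−1.221) = 0.2949, so ΔM = 48570 Tg N and M = 544030 + 48570 = 592600 Tg N.

593000 Tg N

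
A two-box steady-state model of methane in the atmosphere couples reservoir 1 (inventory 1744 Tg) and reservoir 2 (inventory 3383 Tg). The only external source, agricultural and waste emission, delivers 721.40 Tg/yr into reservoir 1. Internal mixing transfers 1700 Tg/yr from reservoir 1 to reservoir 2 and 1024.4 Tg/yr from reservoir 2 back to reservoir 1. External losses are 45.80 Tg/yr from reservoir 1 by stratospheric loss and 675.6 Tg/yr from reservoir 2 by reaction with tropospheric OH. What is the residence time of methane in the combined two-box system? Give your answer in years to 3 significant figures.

Residence time in the combined system uses the total inventory and the total *external* removal — internal exchanges between the two boxes cancel.
M_total = 1744 + 3383 = 5127.0 Tg.
ΣF_external_out = 45.80 + 675.6 = 721.40 Tg/yr.
τ = M_total / ΣF_ext = 5127.0 / 721.40 = 7.107 yr.

7.11 yr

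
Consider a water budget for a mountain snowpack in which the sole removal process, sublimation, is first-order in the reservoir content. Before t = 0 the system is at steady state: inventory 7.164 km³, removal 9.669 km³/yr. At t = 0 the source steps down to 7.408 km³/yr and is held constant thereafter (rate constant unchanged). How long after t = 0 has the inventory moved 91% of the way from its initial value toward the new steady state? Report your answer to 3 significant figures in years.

τ = M₀/F₀ = 7.164/9.669 = 0.7409 yr.
The remaining gap fraction is e^(−t/τ); 91% covered ⇒ e^(−t/τ) = 0.0900.
t = −τ ln(0.0900) = 0.7409 × 2.408 = 1.784 yr.

1.78 yr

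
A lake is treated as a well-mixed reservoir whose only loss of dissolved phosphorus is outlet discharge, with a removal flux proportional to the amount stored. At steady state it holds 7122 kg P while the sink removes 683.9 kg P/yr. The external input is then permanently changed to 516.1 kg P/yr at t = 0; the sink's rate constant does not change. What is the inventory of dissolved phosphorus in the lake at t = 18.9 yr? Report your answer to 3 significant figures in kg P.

5660 kg P

The sink rate constant is k = F₀/M₀ = 683.9/7122 = 0.09603 yr⁻¹.
Solving dM/dt = F₁ − kM with M(0) = M₀ gives M(t) = F₁/k + (M₀ − F₁/k)·e^(−kt).
F₁/k = 516.1/0.09603 = 5374.6 kg P; kt = 0.09603 × 18.9 = 1.815, e^(−kt) = 0.1629.
M(18.9) = 5374.6 + (7122 − 5374.6) × 0.1629 = 5374.6 + 284.6 = 5659.1 kg P.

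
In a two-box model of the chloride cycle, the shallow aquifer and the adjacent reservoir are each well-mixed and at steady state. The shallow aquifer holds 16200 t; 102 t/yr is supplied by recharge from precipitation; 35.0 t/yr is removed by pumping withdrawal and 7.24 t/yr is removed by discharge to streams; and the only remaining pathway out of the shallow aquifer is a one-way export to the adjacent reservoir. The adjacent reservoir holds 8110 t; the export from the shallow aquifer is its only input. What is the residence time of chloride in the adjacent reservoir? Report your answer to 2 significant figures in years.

Balance the shallow aquifer: ΣF_in = 102.00 t/yr.
Export to the adjacent reservoir = ΣF_in − (35.0 + 7.24) = 59.760 t/yr.
At steady state the output of the adjacent reservoir equals its input, 59.760 t/yr.
τ = M / F = 8110 / 59.760 = 135.7 yr.

140 yr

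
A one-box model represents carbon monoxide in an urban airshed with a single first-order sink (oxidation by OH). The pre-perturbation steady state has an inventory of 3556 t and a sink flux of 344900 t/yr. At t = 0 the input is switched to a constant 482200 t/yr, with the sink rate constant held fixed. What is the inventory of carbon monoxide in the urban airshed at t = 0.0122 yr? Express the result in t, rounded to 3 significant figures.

4540 t

Residence time τ = M₀/F₀ = 0.01031 yr. The eventual steady state is M_∞ = M₀·(F₁/F₀) = 3556 × 482200/344900 = 4971.6 t.
The anomaly ΔM(t) = M(t) − M_∞ decays as ΔM₀·e^(−t/τ) with ΔM₀ = 3556 − 4971.6 = −1416 t.
At t = 0.0122 yr, e^(−t/τ) = e^(−1.183) = 0.3063, so ΔM = −433.6 t and M = 4971.6 − 433.6 = 4538.0 t.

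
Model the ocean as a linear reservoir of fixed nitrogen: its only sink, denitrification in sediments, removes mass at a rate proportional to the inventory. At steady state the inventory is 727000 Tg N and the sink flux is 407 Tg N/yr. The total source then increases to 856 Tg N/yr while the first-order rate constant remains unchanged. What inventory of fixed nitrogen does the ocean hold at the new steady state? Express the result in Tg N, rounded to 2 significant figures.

Rate constant k = F/M = 407 / 727000 = 0.0005598 yr⁻¹.
At the new steady state, source = k·M_new ⇒ M_new = 856 / 0.0005598 = 1.529×10^6 Tg N.
(Equivalently M_new = M × F_new/F_old = 727000 × 856/407.)

1.5×10^6 Tg N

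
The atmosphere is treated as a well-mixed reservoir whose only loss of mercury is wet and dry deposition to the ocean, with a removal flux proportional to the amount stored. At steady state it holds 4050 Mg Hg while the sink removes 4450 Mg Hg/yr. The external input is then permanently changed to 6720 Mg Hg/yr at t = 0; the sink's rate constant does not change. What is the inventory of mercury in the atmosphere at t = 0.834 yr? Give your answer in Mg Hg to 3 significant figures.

5290 Mg Hg

τ = M₀/F₀ = 4050/4450 = 0.9101 yr; rate constant k = 1/τ.
New steady state M_∞ = F₁/k = F₁·τ = 6720 × 0.9101 = 6116.0 Mg Hg.
M(t) = M_∞ + (M₀ − M_∞)·e^(−t/τ); t/τ = 0.834/0.9101 = 0.9164, so e^(−t/τ) = 0.4000.
M(t) = 6116.0 − 2066 × 0.4000 = 5289.6 Mg Hg.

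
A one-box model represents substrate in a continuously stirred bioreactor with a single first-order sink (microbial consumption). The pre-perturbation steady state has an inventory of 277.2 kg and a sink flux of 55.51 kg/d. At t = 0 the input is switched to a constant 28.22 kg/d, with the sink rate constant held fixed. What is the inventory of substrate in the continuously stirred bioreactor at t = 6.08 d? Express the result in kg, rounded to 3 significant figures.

181 kg

τ = M₀/F₀ = 277.2/55.51 = 4.994 d; rate constant k = 1/τ.
New steady state M_∞ = F₁/k = F₁·τ = 28.22 × 4.994 = 140.92 kg.
M(t) = M_∞ + (M₀ − M_∞)·e^(−t/τ); t/τ = 6.08/4.994 = 1.218, so e^(−t/τ) = 0.2960.
M(t) = 140.92 + 136.3 × 0.2960 = 181.25 kg.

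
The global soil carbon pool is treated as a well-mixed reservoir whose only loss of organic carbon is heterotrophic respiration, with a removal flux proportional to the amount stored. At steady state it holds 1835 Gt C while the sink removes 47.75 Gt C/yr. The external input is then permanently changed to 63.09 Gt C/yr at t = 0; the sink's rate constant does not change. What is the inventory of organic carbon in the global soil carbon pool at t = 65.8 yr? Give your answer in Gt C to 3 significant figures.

τ = M₀/F₀ = 1835/47.75 = 38.43 yr; rate constant k = 1/τ.
New steady state M_∞ = F₁/k = F₁·τ = 63.09 × 38.43 = 2424.5 Gt C.
M(t) = M_∞ + (M₀ − M_∞)·e^(−t/τ); t/τ = 65.8/38.43 = 1.712, so e^(−t/τ) = 0.1805.
M(t) = 2424.5 − 589.5 × 0.1805 = 2318.1 Gt C.

2320 Gt C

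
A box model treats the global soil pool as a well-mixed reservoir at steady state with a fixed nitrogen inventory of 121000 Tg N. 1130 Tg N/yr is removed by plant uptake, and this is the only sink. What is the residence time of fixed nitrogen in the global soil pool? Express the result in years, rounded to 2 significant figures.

110 yr

τ = M / F = 121000 / 1130 = 107.1 yr.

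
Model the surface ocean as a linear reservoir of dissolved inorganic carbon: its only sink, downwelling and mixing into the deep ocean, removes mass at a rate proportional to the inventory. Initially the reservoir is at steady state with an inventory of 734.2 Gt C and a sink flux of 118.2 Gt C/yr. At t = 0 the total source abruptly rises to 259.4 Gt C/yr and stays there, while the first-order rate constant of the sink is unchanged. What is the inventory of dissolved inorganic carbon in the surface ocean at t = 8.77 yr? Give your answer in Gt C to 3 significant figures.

τ = M₀/F₀ = 734.2/118.2 = 6.212 yr; rate constant k = 1/τ.
New steady state M_∞ = F₁/k = F₁·τ = 259.4 × 6.212 = 1611.3 Gt C.
M(t) = M_∞ + (M₀ − M_∞)·e^(−t/τ); t/τ = 8.77/6.212 = 1.412, so e^(−t/τ) = 0.2437.
M(t) = 1611.3 − 877.1 × 0.2437 = 1397.5 Gt C.

1400 Gt C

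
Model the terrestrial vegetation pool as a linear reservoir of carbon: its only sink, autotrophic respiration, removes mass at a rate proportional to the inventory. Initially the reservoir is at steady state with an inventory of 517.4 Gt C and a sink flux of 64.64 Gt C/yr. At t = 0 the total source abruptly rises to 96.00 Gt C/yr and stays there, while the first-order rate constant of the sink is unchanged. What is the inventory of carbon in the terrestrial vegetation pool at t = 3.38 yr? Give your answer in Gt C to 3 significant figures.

τ = M₀/F₀ = 517.4/64.64 = 8.004 yr; rate constant k = 1/τ.
New steady state M_∞ = F₁/k = F₁·τ = 96.00 × 8.004 = 768.42 Gt C.
M(t) = M_∞ + (M₀ − M_∞)·e^(−t/τ); t/τ = 3.38/8.004 = 0.4223, so e^(−t/τ) = 0.6556.
M(t) = 768.42 − 251.0 × 0.6556 = 603.86 Gt C.

604 Gt C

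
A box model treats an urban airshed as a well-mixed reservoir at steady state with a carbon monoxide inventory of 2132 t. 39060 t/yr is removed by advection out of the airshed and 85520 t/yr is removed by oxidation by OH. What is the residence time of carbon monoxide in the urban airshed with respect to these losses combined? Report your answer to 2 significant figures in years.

0.017 yr

Total removal = 39060 + 85520 = 124580 t/yr.
τ = M / ΣF_out = 2132 / 124580 = 0.01711 yr.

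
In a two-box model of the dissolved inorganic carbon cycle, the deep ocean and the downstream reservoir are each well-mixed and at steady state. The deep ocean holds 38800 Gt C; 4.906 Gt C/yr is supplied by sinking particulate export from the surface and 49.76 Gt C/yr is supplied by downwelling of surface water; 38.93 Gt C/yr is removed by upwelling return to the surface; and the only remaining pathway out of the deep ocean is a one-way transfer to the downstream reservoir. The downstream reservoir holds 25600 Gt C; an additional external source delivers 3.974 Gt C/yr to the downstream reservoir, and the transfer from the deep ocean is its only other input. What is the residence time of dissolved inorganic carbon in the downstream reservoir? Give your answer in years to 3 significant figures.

1300 yr

Balance the deep ocean: ΣF_in = 4.906 + 49.76 = 54.666 Gt C/yr.
Transfer to the downstream reservoir = ΣF_in − (38.93) = 15.736 Gt C/yr.
Total input to the downstream reservoir = 15.736 + 3.974 = 19.710 Gt C/yr; at steady state this equals its total output.
τ = M / F = 25600 / 19.710 = 1299 yr.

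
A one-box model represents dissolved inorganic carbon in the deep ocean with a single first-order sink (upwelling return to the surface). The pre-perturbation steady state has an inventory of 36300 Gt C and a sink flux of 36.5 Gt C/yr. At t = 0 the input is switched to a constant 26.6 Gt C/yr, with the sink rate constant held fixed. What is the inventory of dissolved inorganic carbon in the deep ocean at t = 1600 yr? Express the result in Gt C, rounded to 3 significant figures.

28400 Gt C

Residence time τ = M₀/F₀ = 994.5 yr. The eventual steady state is M_∞ = M₀·(F₁/F₀) = 36300 × 26.6/36.5 = 26454 Gt C.
The anomaly ΔM(t) = M(t) − M_∞ decays as ΔM₀·e^(−t/τ) with ΔM₀ = 36300 − 26454 = 9846 Gt C.
At t = 1600 yr, e^(−t/τ) = e^(−1.609) = 0.2001, so ΔM = 1970 Gt C and M = 26454 + 1970 = 28425 Gt C.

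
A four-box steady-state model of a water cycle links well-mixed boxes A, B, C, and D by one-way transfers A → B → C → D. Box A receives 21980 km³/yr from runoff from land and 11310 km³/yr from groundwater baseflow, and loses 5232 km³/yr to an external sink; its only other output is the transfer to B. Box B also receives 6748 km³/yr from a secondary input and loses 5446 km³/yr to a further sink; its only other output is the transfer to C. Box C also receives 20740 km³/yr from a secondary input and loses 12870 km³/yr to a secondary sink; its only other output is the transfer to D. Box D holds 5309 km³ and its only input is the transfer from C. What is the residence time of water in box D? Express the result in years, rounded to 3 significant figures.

Box A: F(A→B) = (21980 + 11310) − 5232 = 28058 km³/yr.
Box B: F(B→C) = (28058 + 6748) − 5446 = 29360 km³/yr.
Box C: F(C→D) = (29360 + 20740) − 12870 = 37230 km³/yr.
Box D throughput = its input = 37230 km³/yr; τ = 5309 / 37230 = 0.1426 yr.

0.143 yr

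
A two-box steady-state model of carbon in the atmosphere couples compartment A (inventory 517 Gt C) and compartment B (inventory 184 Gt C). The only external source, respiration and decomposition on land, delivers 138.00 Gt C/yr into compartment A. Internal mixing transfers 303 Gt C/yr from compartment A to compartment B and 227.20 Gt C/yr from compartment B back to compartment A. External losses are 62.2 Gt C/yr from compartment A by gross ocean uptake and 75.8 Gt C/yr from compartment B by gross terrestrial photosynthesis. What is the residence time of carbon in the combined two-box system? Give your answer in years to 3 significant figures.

5.08 yr

Residence time in the combined system uses the total inventory and the total *external* removal — internal exchanges between the two boxes cancel.
M_total = 517 + 184 = 701.00 Gt C.
ΣF_external_out = 62.2 + 75.8 = 138.00 Gt C/yr.
τ = M_total / ΣF_ext = 701.00 / 138.00 = 5.080 yr.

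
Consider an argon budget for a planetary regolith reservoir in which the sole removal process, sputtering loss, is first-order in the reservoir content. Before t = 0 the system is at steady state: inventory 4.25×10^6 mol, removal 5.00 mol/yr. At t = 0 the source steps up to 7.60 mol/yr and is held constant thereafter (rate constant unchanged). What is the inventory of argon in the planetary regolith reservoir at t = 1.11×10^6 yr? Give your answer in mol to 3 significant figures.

The sink rate constant is k = F₀/M₀ = 5.00/4.25×10^6 = 1.176×10^-6 yr⁻¹.
Solving dM/dt = F₁ − kM with M(0) = M₀ gives M(t) = F₁/k + (M₀ − F₁/k)·e^(−kt).
F₁/k = 7.60/1.176×10^-6 = 6.4600×10^6 mol; kt = 1.176×10^-6 × 1.11×10^6 = 1.306, e^(−kt) = 0.2709.
M(1.11×10^6) = 6.4600×10^6 + (4.25×10^6 − 6.4600×10^6) × 0.2709 = 6.4600×10^6 − 598800 = 5.8612×10^6 mol.

5.86×10^6 mol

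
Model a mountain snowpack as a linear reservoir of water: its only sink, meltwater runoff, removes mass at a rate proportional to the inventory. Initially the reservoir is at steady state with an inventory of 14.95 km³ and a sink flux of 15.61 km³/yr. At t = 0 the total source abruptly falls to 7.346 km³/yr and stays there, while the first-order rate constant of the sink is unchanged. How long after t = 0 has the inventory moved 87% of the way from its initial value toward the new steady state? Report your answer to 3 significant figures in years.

τ = M₀/F₀ = 14.95/15.61 = 0.9577 yr.
The remaining gap fraction is e^(−t/τ); 87% covered ⇒ e^(−t/τ) = 0.130.
t = −τ ln(0.130) = 0.9577 × 2.040 = 1.954 yr.

1.95 yr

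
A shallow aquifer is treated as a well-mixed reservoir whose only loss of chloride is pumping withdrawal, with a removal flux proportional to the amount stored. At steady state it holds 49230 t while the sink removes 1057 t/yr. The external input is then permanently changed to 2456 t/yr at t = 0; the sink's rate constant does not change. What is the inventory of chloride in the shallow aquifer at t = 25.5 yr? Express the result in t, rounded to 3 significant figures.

76700 t

τ = M₀/F₀ = 49230/1057 = 46.58 yr; rate constant k = 1/τ.
New steady state M_∞ = F₁/k = F₁·τ = 2456 × 46.58 = 114390 t.
M(t) = M_∞ + (M₀ − M_∞)·e^(−t/τ); t/τ = 25.5/46.58 = 0.5475, so e^(−t/τ) = 0.5784.
M(t) = 114390 − 65160 × 0.5784 = 76701 t.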